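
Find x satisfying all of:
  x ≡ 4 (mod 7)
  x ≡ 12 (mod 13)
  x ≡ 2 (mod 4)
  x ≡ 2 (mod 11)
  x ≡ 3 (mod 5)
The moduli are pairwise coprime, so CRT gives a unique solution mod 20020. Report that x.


Product of moduli M = 7 · 13 · 4 · 11 · 5 = 20020.
Merge one congruence at a time:
  Start: x ≡ 4 (mod 7).
  Combine with x ≡ 12 (mod 13); new modulus lcm = 91.
    Write x = 4 + 7·t and substitute into x ≡ 12 (mod 13): 7·t ≡ 12 − 4 = 8 (mod 13).
    The inverse of 7 mod 13 is 2 (since 7·2 = 14 = 1·13 + 1), so t ≡ 2·8 = 16 ≡ 3 (mod 13).
    Then x = 4 + 7·3 = 25, valid modulo lcm(7, 13) = 91: x ≡ 25 (mod 91).
  Combine with x ≡ 2 (mod 4); new modulus lcm = 364.
    Write x = 25 + 91·t and substitute into x ≡ 2 (mod 4): 91·t ≡ 2 − 25 = -23 (mod 4).
    Reduce coefficients mod 4: 3·t ≡ 1 (mod 4).
    The inverse of 3 mod 4 is 3 (since 3·3 = 9 = 2·4 + 1), so t ≡ 3·1 = 3 ≡ 3 (mod 4).
    Then x = 25 + 91·3 = 298, valid modulo lcm(91, 4) = 364: x ≡ 298 (mod 364).
  Combine with x ≡ 2 (mod 11); new modulus lcm = 4004.
    Write x = 298 + 364·t and substitute into x ≡ 2 (mod 11): 364·t ≡ 2 − 298 = -296 (mod 11).
    Reduce coefficients mod 11: 1·t ≡ 1 (mod 11).
    So t ≡ 1 (mod 11).
    Then x = 298 + 364·1 = 662, valid modulo lcm(364, 11) = 4004: x ≡ 662 (mod 4004).
  Combine with x ≡ 3 (mod 5); new modulus lcm = 20020.
    Write x = 662 + 4004·t and substitute into x ≡ 3 (mod 5): 4004·t ≡ 3 − 662 = -659 (mod 5).
    Reduce coefficients mod 5: 4·t ≡ 1 (mod 5).
    The inverse of 4 mod 5 is 4 (since 4·4 = 16 = 3·5 + 1), so t ≡ 4·1 = 4 ≡ 4 (mod 5).
    Then x = 662 + 4004·4 = 16678, valid modulo lcm(4004, 5) = 20020: x ≡ 16678 (mod 20020).
Verify against each original: 16678 mod 7 = 4, 16678 mod 13 = 12, 16678 mod 4 = 2, 16678 mod 11 = 2, 16678 mod 5 = 3.

x ≡ 16678 (mod 20020).


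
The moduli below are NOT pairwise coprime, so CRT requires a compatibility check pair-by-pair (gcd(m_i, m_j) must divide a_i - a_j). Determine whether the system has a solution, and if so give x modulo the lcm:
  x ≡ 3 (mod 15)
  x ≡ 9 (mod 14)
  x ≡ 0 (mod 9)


Moduli 15, 14, 9 are not pairwise coprime, so CRT works modulo lcm(m_i) when all pairwise compatibility conditions hold.
Pairwise compatibility: gcd(m_i, m_j) must divide a_i - a_j for every pair.
Merge one congruence at a time:
  Start: x ≡ 3 (mod 15).
  Combine with x ≡ 9 (mod 14): gcd(15, 14) = 1; 9 - 3 = 6, which IS divisible by 1, so compatible.
    Write x = 3 + 15·t and substitute into x ≡ 9 (mod 14): 15·t ≡ 9 − 3 = 6 (mod 14).
    Reduce coefficients mod 14: 1·t ≡ 6 (mod 14).
    So t ≡ 6 (mod 14).
    Then x = 3 + 15·6 = 93, valid modulo lcm(15, 14) = 210: x ≡ 93 (mod 210).
  Combine with x ≡ 0 (mod 9): gcd(210, 9) = 3; 0 - 93 = -93, which IS divisible by 3, so compatible.
    Write x = 93 + 210·t and substitute into x ≡ 0 (mod 9): 210·t ≡ 0 − 93 = -93 (mod 9).
    Divide the congruence (and modulus) by g = 3: 70·t ≡ -31 (mod 3).
    Reduce coefficients mod 3: 1·t ≡ 2 (mod 3).
    So t ≡ 2 (mod 3).
    Then x = 93 + 210·2 = 513, valid modulo lcm(210, 9) = 630: x ≡ 513 (mod 630).
Verify: 513 mod 15 = 3, 513 mod 14 = 9, 513 mod 9 = 0.

x ≡ 513 (mod 630).


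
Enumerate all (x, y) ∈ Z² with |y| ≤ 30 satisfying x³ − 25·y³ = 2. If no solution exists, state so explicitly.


The equation is x³ - 25y³ = 2. For fixed y, x³ = 25·y³ + 2, so a solution requires the RHS to be a perfect cube.
Strategy: iterate y from -30 to 30, compute RHS = 25·y³ + 2, and check whether it is a (positive or negative) perfect cube.
Check small values of y:
  y = 0: RHS = 2 is not a perfect cube.
  y = 1: RHS = 27 = (3)³ ⇒ x = 3 works.
  y = -1: RHS = -23 is not a perfect cube.
  y = 2: RHS = 202 is not a perfect cube.
  y = -2: RHS = -198 is not a perfect cube.
  y = 3: RHS = 677 is not a perfect cube.
  y = -3: RHS = -673 is not a perfect cube.
Continuing the search up to |y| = 30 finds no further solutions beyond those listed.
Collected solutions: (3, 1).

Solutions (with |y| ≤ 30): (3, 1).


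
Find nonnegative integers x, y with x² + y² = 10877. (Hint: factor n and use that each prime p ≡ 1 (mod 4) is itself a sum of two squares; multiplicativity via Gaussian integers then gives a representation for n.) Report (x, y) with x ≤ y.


Step 1: Factor n = 10877 = 73 · 149.
Step 2: Check the mod-4 condition on each prime factor: 73 ≡ 1 (mod 4), exponent 1; 149 ≡ 1 (mod 4), exponent 1.
All primes ≡ 3 (mod 4) appear to even exponent (or don't appear), so by the two-squares theorem n IS expressible as a sum of two squares.
Step 3: Build a representation. Here n = 73 · 149 is a product of primes ≡ 1 (mod 4). Each prime p ≡ 1 (mod 4) is itself a sum of two squares; find a² by testing p − a² for a perfect square:
  73: 73 − 1² = 72, 73 − 2² = 69, 73 − 3² = 64 = 8² ⇒ 73 = 3² + 8².
  149: 149 − 1² = 148, 149 − 2² = 145, 149 − 3² = 140, 149 − 4² = 133, 149 − 5² = 124, 149 − 6² = 113, 149 − 7² = 100 = 10² ⇒ 149 = 7² + 10².
  Combine using the Brahmagupta–Fibonacci identity (a² + b²)(c² + d²) = (ac − bd)² + (ad + bc)² = (ac + bd)² + (ad − bc)²:
  73 · 149 = 10877: from (3² + 8²)(7² + 10²), take (3·7 − 8·10, 3·10 + 8·7) = (21 − 80, 30 + 56) = (-59, 86); dropping signs (only squares matter) gives (59, 86); check 59² + 86² = 3481 + 7396 = 10877 ✓.
Step 4: Order so x ≤ y and verify: 59² + 86² = 3481 + 7396 = 10877 = n. ✓

n = 10877 = 59² + 86² (one valid representation with x ≤ y).


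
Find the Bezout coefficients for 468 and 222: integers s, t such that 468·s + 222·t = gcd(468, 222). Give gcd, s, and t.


Euclidean algorithm on (468, 222) — divide until remainder is 0:
  468 = 2 · 222 + 24
  222 = 9 · 24 + 6
  24 = 4 · 6 + 0
gcd(468, 222) = 6.
Track Bezout coefficients alongside the remainders: start with r₀ = 468 = a·1 + b·0 (s = 1, t = 0) and r₁ = 222 = a·0 + b·1 (s = 0, t = 1); each new remainder r_{k+1} = r_{k-1} − q_k·r_k inherits s_{k+1} = s_{k-1} − q_k·s_k, t_{k+1} = t_{k-1} − q_k·t_k, so r_k = a·s_k + b·t_k at every step:
  q = 2: r = 24, s = 1 − 2·0 = 1, t = 0 − 2·1 = -2  (check: 468·1 + 222·(-2) = 24)
  q = 9: r = 6, s = 0 − 9·1 = -9, t = 1 − 9·(-2) = 19  (check: 468·(-9) + 222·19 = 6)
The row with r = 6 (the gcd) gives the Bezout coefficients s = -9, t = 19.
Result: 468 · (-9) + 222 · (19) = 6.

gcd(468, 222) = 6; s = -9, t = 19 (check: 468·(-9) + 222·19 = 6).


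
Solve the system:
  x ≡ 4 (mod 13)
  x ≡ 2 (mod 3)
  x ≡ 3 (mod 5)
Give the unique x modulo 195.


Moduli 13, 3, 5 are pairwise coprime; by CRT there is a unique solution modulo M = 13 · 3 · 5 = 195.
Solve pairwise, accumulating the modulus:
  Start with x ≡ 4 (mod 13).
  Combine with x ≡ 2 (mod 3): since gcd(13, 3) = 1, we get a unique residue mod 39.
    Write x = 4 + 13·t and substitute into x ≡ 2 (mod 3): 13·t ≡ 2 − 4 = -2 (mod 3).
    Reduce coefficients mod 3: 1·t ≡ 1 (mod 3).
    So t ≡ 1 (mod 3).
    Then x = 4 + 13·1 = 17, valid modulo lcm(13, 3) = 39: x ≡ 17 (mod 39).
  Combine with x ≡ 3 (mod 5): since gcd(39, 5) = 1, we get a unique residue mod 195.
    Write x = 17 + 39·t and substitute into x ≡ 3 (mod 5): 39·t ≡ 3 − 17 = -14 (mod 5).
    Reduce coefficients mod 5: 4·t ≡ 1 (mod 5).
    The inverse of 4 mod 5 is 4 (since 4·4 = 16 = 3·5 + 1), so t ≡ 4·1 = 4 ≡ 4 (mod 5).
    Then x = 17 + 39·4 = 173, valid modulo lcm(39, 5) = 195: x ≡ 173 (mod 195).
Verify: 173 mod 13 = 4 ✓, 173 mod 3 = 2 ✓, 173 mod 5 = 3 ✓.

x ≡ 173 (mod 195).


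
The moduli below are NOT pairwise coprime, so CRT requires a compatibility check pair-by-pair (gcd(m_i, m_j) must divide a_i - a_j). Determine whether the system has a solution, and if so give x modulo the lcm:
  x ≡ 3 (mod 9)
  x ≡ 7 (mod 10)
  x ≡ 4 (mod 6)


Moduli 9, 10, 6 are not pairwise coprime, so CRT works modulo lcm(m_i) when all pairwise compatibility conditions hold.
Pairwise compatibility: gcd(m_i, m_j) must divide a_i - a_j for every pair.
Merge one congruence at a time:
  Start: x ≡ 3 (mod 9).
  Combine with x ≡ 7 (mod 10): gcd(9, 10) = 1; 7 - 3 = 4, which IS divisible by 1, so compatible.
    Write x = 3 + 9·t and substitute into x ≡ 7 (mod 10): 9·t ≡ 7 − 3 = 4 (mod 10).
    The inverse of 9 mod 10 is 9 (since 9·9 = 81 = 8·10 + 1), so t ≡ 9·4 = 36 ≡ 6 (mod 10).
    Then x = 3 + 9·6 = 57, valid modulo lcm(9, 10) = 90: x ≡ 57 (mod 90).
  Combine with x ≡ 4 (mod 6): gcd(90, 6) = 6, and 4 - 57 = -53 is NOT divisible by 6.
    ⇒ system is inconsistent (no integer solution).

No solution (the system is inconsistent).


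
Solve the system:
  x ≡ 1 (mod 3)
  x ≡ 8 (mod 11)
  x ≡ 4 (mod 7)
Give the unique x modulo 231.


Moduli 3, 11, 7 are pairwise coprime; by CRT there is a unique solution modulo M = 3 · 11 · 7 = 231.
Solve pairwise, accumulating the modulus:
  Start with x ≡ 1 (mod 3).
  Combine with x ≡ 8 (mod 11): since gcd(3, 11) = 1, we get a unique residue mod 33.
    Write x = 1 + 3·t and substitute into x ≡ 8 (mod 11): 3·t ≡ 8 − 1 = 7 (mod 11).
    The inverse of 3 mod 11 is 4 (since 3·4 = 12 = 1·11 + 1), so t ≡ 4·7 = 28 ≡ 6 (mod 11).
    Then x = 1 + 3·6 = 19, valid modulo lcm(3, 11) = 33: x ≡ 19 (mod 33).
  Combine with x ≡ 4 (mod 7): since gcd(33, 7) = 1, we get a unique residue mod 231.
    Write x = 19 + 33·t and substitute into x ≡ 4 (mod 7): 33·t ≡ 4 − 19 = -15 (mod 7).
    Reduce coefficients mod 7: 5·t ≡ 6 (mod 7).
    The inverse of 5 mod 7 is 3 (since 5·3 = 15 = 2·7 + 1), so t ≡ 3·6 = 18 ≡ 4 (mod 7).
    Then x = 19 + 33·4 = 151, valid modulo lcm(33, 7) = 231: x ≡ 151 (mod 231).
Verify: 151 mod 3 = 1 ✓, 151 mod 11 = 8 ✓, 151 mod 7 = 4 ✓.

x ≡ 151 (mod 231).


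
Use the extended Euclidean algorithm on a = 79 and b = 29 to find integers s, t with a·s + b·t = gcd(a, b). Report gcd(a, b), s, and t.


Euclidean algorithm on (79, 29) — divide until remainder is 0:
  79 = 2 · 29 + 21
  29 = 1 · 21 + 8
  21 = 2 · 8 + 5
  8 = 1 · 5 + 3
  5 = 1 · 3 + 2
  3 = 1 · 2 + 1
  2 = 2 · 1 + 0
gcd(79, 29) = 1.
Track Bezout coefficients alongside the remainders: start with r₀ = 79 = a·1 + b·0 (s = 1, t = 0) and r₁ = 29 = a·0 + b·1 (s = 0, t = 1); each new remainder r_{k+1} = r_{k-1} − q_k·r_k inherits s_{k+1} = s_{k-1} − q_k·s_k, t_{k+1} = t_{k-1} − q_k·t_k, so r_k = a·s_k + b·t_k at every step:
  q = 2: r = 21, s = 1 − 2·0 = 1, t = 0 − 2·1 = -2  (check: 79·1 + 29·(-2) = 21)
  q = 1: r = 8, s = 0 − 1·1 = -1, t = 1 − 1·(-2) = 3  (check: 79·(-1) + 29·3 = 8)
  q = 2: r = 5, s = 1 − 2·(-1) = 3, t = -2 − 2·3 = -8  (check: 79·3 + 29·(-8) = 5)
  q = 1: r = 3, s = -1 − 1·3 = -4, t = 3 − 1·(-8) = 11  (check: 79·(-4) + 29·11 = 3)
  q = 1: r = 2, s = 3 − 1·(-4) = 7, t = -8 − 1·11 = -19  (check: 79·7 + 29·(-19) = 2)
  q = 1: r = 1, s = -4 − 1·7 = -11, t = 11 − 1·(-19) = 30  (check: 79·(-11) + 29·30 = 1)
The row with r = 1 (the gcd) gives the Bezout coefficients s = -11, t = 30.
Result: 79 · (-11) + 29 · (30) = 1.

gcd(79, 29) = 1; s = -11, t = 30 (check: 79·(-11) + 29·30 = 1).


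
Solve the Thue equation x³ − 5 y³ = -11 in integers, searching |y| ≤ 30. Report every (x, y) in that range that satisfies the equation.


The equation is x³ - 5y³ = -11. For fixed y, x³ = 5·y³ − 11, so a solution requires the RHS to be a perfect cube.
Strategy: iterate y from -30 to 30, compute RHS = 5·y³ − 11, and check whether it is a (positive or negative) perfect cube.
Check small values of y:
  y = 0: RHS = -11 is not a perfect cube.
  y = 1: RHS = -6 is not a perfect cube.
  y = -1: RHS = -16 is not a perfect cube.
  y = 2: RHS = 29 is not a perfect cube.
  y = -2: RHS = -51 is not a perfect cube.
  y = 3: RHS = 124 is not a perfect cube.
  y = -3: RHS = -146 is not a perfect cube.
Continuing the search up to |y| = 30 finds no solutions either.
No (x, y) in the scanned range satisfies the equation.

No integer solutions with |y| ≤ 30.


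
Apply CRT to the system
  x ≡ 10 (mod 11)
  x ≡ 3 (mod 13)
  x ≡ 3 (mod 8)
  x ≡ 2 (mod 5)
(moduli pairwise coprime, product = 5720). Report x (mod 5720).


Product of moduli M = 11 · 13 · 8 · 5 = 5720.
Merge one congruence at a time:
  Start: x ≡ 10 (mod 11).
  Combine with x ≡ 3 (mod 13); new modulus lcm = 143.
    Write x = 10 + 11·t and substitute into x ≡ 3 (mod 13): 11·t ≡ 3 − 10 = -7 (mod 13).
    Reduce coefficients mod 13: 11·t ≡ 6 (mod 13).
    The inverse of 11 mod 13 is 6 (since 11·6 = 66 = 5·13 + 1), so t ≡ 6·6 = 36 ≡ 10 (mod 13).
    Then x = 10 + 11·10 = 120, valid modulo lcm(11, 13) = 143: x ≡ 120 (mod 143).
  Combine with x ≡ 3 (mod 8); new modulus lcm = 1144.
    Write x = 120 + 143·t and substitute into x ≡ 3 (mod 8): 143·t ≡ 3 − 120 = -117 (mod 8).
    Reduce coefficients mod 8: 7·t ≡ 3 (mod 8).
    The inverse of 7 mod 8 is 7 (since 7·7 = 49 = 6·8 + 1), so t ≡ 7·3 = 21 ≡ 5 (mod 8).
    Then x = 120 + 143·5 = 835, valid modulo lcm(143, 8) = 1144: x ≡ 835 (mod 1144).
  Combine with x ≡ 2 (mod 5); new modulus lcm = 5720.
    Write x = 835 + 1144·t and substitute into x ≡ 2 (mod 5): 1144·t ≡ 2 − 835 = -833 (mod 5).
    Reduce coefficients mod 5: 4·t ≡ 2 (mod 5).
    The inverse of 4 mod 5 is 4 (since 4·4 = 16 = 3·5 + 1), so t ≡ 4·2 = 8 ≡ 3 (mod 5).
    Then x = 835 + 1144·3 = 4267, valid modulo lcm(1144, 5) = 5720: x ≡ 4267 (mod 5720).
Verify against each original: 4267 mod 11 = 10, 4267 mod 13 = 3, 4267 mod 8 = 3, 4267 mod 5 = 2.

x ≡ 4267 (mod 5720).


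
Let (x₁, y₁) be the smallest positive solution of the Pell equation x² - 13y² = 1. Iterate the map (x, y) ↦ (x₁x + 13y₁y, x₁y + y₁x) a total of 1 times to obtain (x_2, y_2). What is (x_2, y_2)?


Step 1: Find the fundamental solution (x₁, y₁) of x² - 13y² = 1.
  Expand √13 as a continued fraction. a₀ = ⌊√13⌋ = 3; iterate m_{k+1} = d_k·a_k − m_k, d_{k+1} = (13 − m_{k+1}²)/d_k, a_{k+1} = ⌊(a₀ + m_{k+1})/d_{k+1}⌋ (starting m₀ = 0, d₀ = 1), with convergents p_k = a_k·p_{k-1} + p_{k-2}, q_k = a_k·q_{k-1} + q_{k-2} (p₋₁ = 1, q₋₁ = 0):
  k = 0: a₀ = 3; p₀/q₀ = 3/1; p₀² − 13·q₀² = 9 − 13 = -4.
  k = 1: m = 3, d = 4, a = ⌊(3 + 3)/4⌋ = 1; p/q = (1·3 + 1)/(1·1 + 0) = 4/1; p² − 13·q² = 16 − 13 = 3.
  k = 2: m = 1, d = 3, a = ⌊(3 + 1)/3⌋ = 1; p/q = (1·4 + 3)/(1·1 + 1) = 7/2; p² − 13·q² = 49 − 52 = -3.
  k = 3: m = 2, d = 3, a = ⌊(3 + 2)/3⌋ = 1; p/q = (1·7 + 4)/(1·2 + 1) = 11/3; p² − 13·q² = 121 − 117 = 4.
  k = 4: m = 1, d = 4, a = ⌊(3 + 1)/4⌋ = 1; p/q = (1·11 + 7)/(1·3 + 2) = 18/5; p² − 13·q² = 324 − 325 = -1.
  k = 5: m = 3, d = 1, a = ⌊(3 + 3)/1⌋ = 6; p/q = (6·18 + 11)/(6·5 + 3) = 119/33; p² − 13·q² = 14161 − 14157 = 4.
  k = 6: m = 3, d = 4, a = ⌊(3 + 3)/4⌋ = 1; p/q = (1·119 + 18)/(1·33 + 5) = 137/38; p² − 13·q² = 18769 − 18772 = -3.
  k = 7: m = 1, d = 3, a = ⌊(3 + 1)/3⌋ = 1; p/q = (1·137 + 119)/(1·38 + 33) = 256/71; p² − 13·q² = 65536 − 65533 = 3.
  k = 8: m = 2, d = 3, a = ⌊(3 + 2)/3⌋ = 1; p/q = (1·256 + 137)/(1·71 + 38) = 393/109; p² − 13·q² = 154449 − 154453 = -4.
  k = 9: m = 1, d = 4, a = ⌊(3 + 1)/4⌋ = 1; p/q = (1·393 + 256)/(1·109 + 71) = 649/180; p² − 13·q² = 421201 − 421200 = 1.
  The first convergent with p² − 13·q² = 1 gives the fundamental solution (x₁, y₁) = (649, 180).
Step 2: Apply the recurrence (x_{n+1}, y_{n+1}) = (x₁x_n + 13y₁y_n, x₁y_n + y₁x_n) repeatedly.
  From (x_1, y_1) = (649, 180): x_2 = 649·649 + 13·180·180 = 842401; y_2 = 649·180 + 180·649 = 233640.
Step 3: Verify x_2² - 13·y_2² = 709639444801 - 709639444800 = 1 (should be 1). ✓

(x_1, y_1) = (649, 180); (x_2, y_2) = (842401, 233640).


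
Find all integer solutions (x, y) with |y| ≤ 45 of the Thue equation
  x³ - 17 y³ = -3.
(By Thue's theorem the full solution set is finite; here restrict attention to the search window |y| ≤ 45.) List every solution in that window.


The equation is x³ - 17y³ = -3. For fixed y, x³ = 17·y³ − 3, so a solution requires the RHS to be a perfect cube.
Strategy: iterate y from -45 to 45, compute RHS = 17·y³ − 3, and check whether it is a (positive or negative) perfect cube.
Check small values of y:
  y = 0: RHS = -3 is not a perfect cube.
  y = 1: RHS = 14 is not a perfect cube.
  y = -1: RHS = -20 is not a perfect cube.
  y = 2: RHS = 133 is not a perfect cube.
  y = -2: RHS = -139 is not a perfect cube.
  y = 3: RHS = 456 is not a perfect cube.
  y = -3: RHS = -462 is not a perfect cube.
Continuing the search up to |y| = 45 finds no solutions either.
No (x, y) in the scanned range satisfies the equation.

No integer solutions with |y| ≤ 45.


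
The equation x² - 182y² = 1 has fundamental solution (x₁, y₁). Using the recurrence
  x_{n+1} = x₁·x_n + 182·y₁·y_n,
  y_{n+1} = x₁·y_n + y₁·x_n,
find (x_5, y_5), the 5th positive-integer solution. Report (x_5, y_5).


Step 1: Find the fundamental solution (x₁, y₁) of x² - 182y² = 1.
  Expand √182 as a continued fraction. a₀ = ⌊√182⌋ = 13; iterate m_{k+1} = d_k·a_k − m_k, d_{k+1} = (182 − m_{k+1}²)/d_k, a_{k+1} = ⌊(a₀ + m_{k+1})/d_{k+1}⌋ (starting m₀ = 0, d₀ = 1), with convergents p_k = a_k·p_{k-1} + p_{k-2}, q_k = a_k·q_{k-1} + q_{k-2} (p₋₁ = 1, q₋₁ = 0):
  k = 0: a₀ = 13; p₀/q₀ = 13/1; p₀² − 182·q₀² = 169 − 182 = -13.
  k = 1: m = 13, d = 13, a = ⌊(13 + 13)/13⌋ = 2; p/q = (2·13 + 1)/(2·1 + 0) = 27/2; p² − 182·q² = 729 − 728 = 1.
  The first convergent with p² − 182·q² = 1 gives the fundamental solution (x₁, y₁) = (27, 2).
Step 2: Apply the recurrence (x_{n+1}, y_{n+1}) = (x₁x_n + 182y₁y_n, x₁y_n + y₁x_n) repeatedly.
  From (x_1, y_1) = (27, 2): x_2 = 27·27 + 182·2·2 = 1457; y_2 = 27·2 + 2·27 = 108.
  From (x_2, y_2) = (1457, 108): x_3 = 27·1457 + 182·2·108 = 78651; y_3 = 27·108 + 2·1457 = 5830.
  From (x_3, y_3) = (78651, 5830): x_4 = 27·78651 + 182·2·5830 = 4245697; y_4 = 27·5830 + 2·78651 = 314712.
  From (x_4, y_4) = (4245697, 314712): x_5 = 27·4245697 + 182·2·314712 = 229188987; y_5 = 27·314712 + 2·4245697 = 16988618.
Step 3: Verify x_5² - 182·y_5² = 52527591762086169 - 52527591762086168 = 1 (should be 1). ✓

(x_1, y_1) = (27, 2); (x_5, y_5) = (229188987, 16988618).


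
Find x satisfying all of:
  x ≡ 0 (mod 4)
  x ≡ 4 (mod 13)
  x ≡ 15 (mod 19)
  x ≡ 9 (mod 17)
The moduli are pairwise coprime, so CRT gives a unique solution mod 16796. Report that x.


Product of moduli M = 4 · 13 · 19 · 17 = 16796.
Merge one congruence at a time:
  Start: x ≡ 0 (mod 4).
  Combine with x ≡ 4 (mod 13); new modulus lcm = 52.
    Write x = 0 + 4·t and substitute into x ≡ 4 (mod 13): 4·t ≡ 4 − 0 = 4 (mod 13).
    The inverse of 4 mod 13 is 10 (since 4·10 = 40 = 3·13 + 1), so t ≡ 10·4 = 40 ≡ 1 (mod 13).
    Then x = 0 + 4·1 = 4, valid modulo lcm(4, 13) = 52: x ≡ 4 (mod 52).
  Combine with x ≡ 15 (mod 19); new modulus lcm = 988.
    Write x = 4 + 52·t and substitute into x ≡ 15 (mod 19): 52·t ≡ 15 − 4 = 11 (mod 19).
    Reduce coefficients mod 19: 14·t ≡ 11 (mod 19).
    The inverse of 14 mod 19 is 15 (since 14·15 = 210 = 11·19 + 1), so t ≡ 15·11 = 165 ≡ 13 (mod 19).
    Then x = 4 + 52·13 = 680, valid modulo lcm(52, 19) = 988: x ≡ 680 (mod 988).
  Combine with x ≡ 9 (mod 17); new modulus lcm = 16796.
    Write x = 680 + 988·t and substitute into x ≡ 9 (mod 17): 988·t ≡ 9 − 680 = -671 (mod 17).
    Reduce coefficients mod 17: 2·t ≡ 9 (mod 17).
    The inverse of 2 mod 17 is 9 (since 2·9 = 18 = 1·17 + 1), so t ≡ 9·9 = 81 ≡ 13 (mod 17).
    Then x = 680 + 988·13 = 13524, valid modulo lcm(988, 17) = 16796: x ≡ 13524 (mod 16796).
Verify against each original: 13524 mod 4 = 0, 13524 mod 13 = 4, 13524 mod 19 = 15, 13524 mod 17 = 9.

x ≡ 13524 (mod 16796).


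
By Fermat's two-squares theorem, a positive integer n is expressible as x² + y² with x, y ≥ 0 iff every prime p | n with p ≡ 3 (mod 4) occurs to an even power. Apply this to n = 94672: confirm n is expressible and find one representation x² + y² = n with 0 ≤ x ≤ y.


Step 1: Factor n = 94672 = 2^4 · 61 · 97.
Step 2: Check the mod-4 condition on each prime factor: 2 = 2 (special); 61 ≡ 1 (mod 4), exponent 1; 97 ≡ 1 (mod 4), exponent 1.
All primes ≡ 3 (mod 4) appear to even exponent (or don't appear), so by the two-squares theorem n IS expressible as a sum of two squares.
Step 3: Build a representation. Group n = k² · m with k = 4 and m = 61 · 97 = 5917 (a product of primes ≡ 1 (mod 4)); a representation of m scales to one of n via (k·x)² + (k·y)² = k²(x² + y²). Each prime p ≡ 1 (mod 4) is itself a sum of two squares; find a² by testing p − a² for a perfect square:
  61: 61 − 1² = 60, 61 − 2² = 57, 61 − 3² = 52, 61 − 4² = 45, 61 − 5² = 36 = 6² ⇒ 61 = 5² + 6².
  97: 97 − 1² = 96, 97 − 2² = 93, 97 − 3² = 88, 97 − 4² = 81 = 9² ⇒ 97 = 4² + 9².
  Combine using the Brahmagupta–Fibonacci identity (a² + b²)(c² + d²) = (ac − bd)² + (ad + bc)² = (ac + bd)² + (ad − bc)²:
  61 · 97 = 5917: from (5² + 6²)(4² + 9²), take (5·4 − 6·9, 5·9 + 6·4) = (20 − 54, 45 + 24) = (-34, 69); dropping signs (only squares matter) gives (34, 69); check 34² + 69² = 1156 + 4761 = 5917 ✓.
  Scale by k = 4: (4·34, 4·69) = (136, 276).
Step 4: Order so x ≤ y and verify: 136² + 276² = 18496 + 76176 = 94672 = n. ✓

n = 94672 = 136² + 276² (one valid representation with x ≤ y).


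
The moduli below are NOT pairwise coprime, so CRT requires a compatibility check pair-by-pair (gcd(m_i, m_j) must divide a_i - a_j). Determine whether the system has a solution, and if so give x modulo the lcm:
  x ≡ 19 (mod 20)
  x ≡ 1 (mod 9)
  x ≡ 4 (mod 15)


Moduli 20, 9, 15 are not pairwise coprime, so CRT works modulo lcm(m_i) when all pairwise compatibility conditions hold.
Pairwise compatibility: gcd(m_i, m_j) must divide a_i - a_j for every pair.
Merge one congruence at a time:
  Start: x ≡ 19 (mod 20).
  Combine with x ≡ 1 (mod 9): gcd(20, 9) = 1; 1 - 19 = -18, which IS divisible by 1, so compatible.
    Write x = 19 + 20·t and substitute into x ≡ 1 (mod 9): 20·t ≡ 1 − 19 = -18 (mod 9).
    Reduce coefficients mod 9: 2·t ≡ 0 (mod 9).
    The inverse of 2 mod 9 is 5 (since 2·5 = 10 = 1·9 + 1), so t ≡ 5·0 = 0 ≡ 0 (mod 9).
    Then x = 19 + 20·0 = 19, valid modulo lcm(20, 9) = 180: x ≡ 19 (mod 180).
  Combine with x ≡ 4 (mod 15): gcd(180, 15) = 15; 4 - 19 = -15, which IS divisible by 15, so compatible.
    Write x = 19 + 180·t and substitute into x ≡ 4 (mod 15): 180·t ≡ 4 − 19 = -15 (mod 15).
    Divide the congruence (and modulus) by g = 15: 12·t ≡ -1 (mod 1).
    Modulo 1 every t works; take t = 0.
    Then x = 19 + 180·0 = 19, valid modulo lcm(180, 15) = 180: x ≡ 19 (mod 180).
Verify: 19 mod 20 = 19, 19 mod 9 = 1, 19 mod 15 = 4.

x ≡ 19 (mod 180).


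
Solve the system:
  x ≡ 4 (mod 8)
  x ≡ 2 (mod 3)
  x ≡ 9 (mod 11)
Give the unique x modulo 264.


Moduli 8, 3, 11 are pairwise coprime; by CRT there is a unique solution modulo M = 8 · 3 · 11 = 264.
Solve pairwise, accumulating the modulus:
  Start with x ≡ 4 (mod 8).
  Combine with x ≡ 2 (mod 3): since gcd(8, 3) = 1, we get a unique residue mod 24.
    Write x = 4 + 8·t and substitute into x ≡ 2 (mod 3): 8·t ≡ 2 − 4 = -2 (mod 3).
    Reduce coefficients mod 3: 2·t ≡ 1 (mod 3).
    The inverse of 2 mod 3 is 2 (since 2·2 = 4 = 1·3 + 1), so t ≡ 2·1 = 2 ≡ 2 (mod 3).
    Then x = 4 + 8·2 = 20, valid modulo lcm(8, 3) = 24: x ≡ 20 (mod 24).
  Combine with x ≡ 9 (mod 11): since gcd(24, 11) = 1, we get a unique residue mod 264.
    Write x = 20 + 24·t and substitute into x ≡ 9 (mod 11): 24·t ≡ 9 − 20 = -11 (mod 11).
    Reduce coefficients mod 11: 2·t ≡ 0 (mod 11).
    The inverse of 2 mod 11 is 6 (since 2·6 = 12 = 1·11 + 1), so t ≡ 6·0 = 0 ≡ 0 (mod 11).
    Then x = 20 + 24·0 = 20, valid modulo lcm(24, 11) = 264: x ≡ 20 (mod 264).
Verify: 20 mod 8 = 4 ✓, 20 mod 3 = 2 ✓, 20 mod 11 = 9 ✓.

x ≡ 20 (mod 264).


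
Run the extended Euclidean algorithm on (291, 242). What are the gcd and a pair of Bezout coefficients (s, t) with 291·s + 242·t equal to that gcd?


Euclidean algorithm on (291, 242) — divide until remainder is 0:
  291 = 1 · 242 + 49
  242 = 4 · 49 + 46
  49 = 1 · 46 + 3
  46 = 15 · 3 + 1
  3 = 3 · 1 + 0
gcd(291, 242) = 1.
Track Bezout coefficients alongside the remainders: start with r₀ = 291 = a·1 + b·0 (s = 1, t = 0) and r₁ = 242 = a·0 + b·1 (s = 0, t = 1); each new remainder r_{k+1} = r_{k-1} − q_k·r_k inherits s_{k+1} = s_{k-1} − q_k·s_k, t_{k+1} = t_{k-1} − q_k·t_k, so r_k = a·s_k + b·t_k at every step:
  q = 1: r = 49, s = 1 − 1·0 = 1, t = 0 − 1·1 = -1  (check: 291·1 + 242·(-1) = 49)
  q = 4: r = 46, s = 0 − 4·1 = -4, t = 1 − 4·(-1) = 5  (check: 291·(-4) + 242·5 = 46)
  q = 1: r = 3, s = 1 − 1·(-4) = 5, t = -1 − 1·5 = -6  (check: 291·5 + 242·(-6) = 3)
  q = 15: r = 1, s = -4 − 15·5 = -79, t = 5 − 15·(-6) = 95  (check: 291·(-79) + 242·95 = 1)
The row with r = 1 (the gcd) gives the Bezout coefficients s = -79, t = 95.
Result: 291 · (-79) + 242 · (95) = 1.

gcd(291, 242) = 1; s = -79, t = 95 (check: 291·(-79) + 242·95 = 1).


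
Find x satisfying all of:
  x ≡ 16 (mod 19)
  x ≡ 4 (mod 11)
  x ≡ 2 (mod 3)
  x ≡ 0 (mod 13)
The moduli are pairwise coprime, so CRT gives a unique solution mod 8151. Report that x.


Product of moduli M = 19 · 11 · 3 · 13 = 8151.
Merge one congruence at a time:
  Start: x ≡ 16 (mod 19).
  Combine with x ≡ 4 (mod 11); new modulus lcm = 209.
    Write x = 16 + 19·t and substitute into x ≡ 4 (mod 11): 19·t ≡ 4 − 16 = -12 (mod 11).
    Reduce coefficients mod 11: 8·t ≡ 10 (mod 11).
    The inverse of 8 mod 11 is 7 (since 8·7 = 56 = 5·11 + 1), so t ≡ 7·10 = 70 ≡ 4 (mod 11).
    Then x = 16 + 19·4 = 92, valid modulo lcm(19, 11) = 209: x ≡ 92 (mod 209).
  Combine with x ≡ 2 (mod 3); new modulus lcm = 627.
    Write x = 92 + 209·t and substitute into x ≡ 2 (mod 3): 209·t ≡ 2 − 92 = -90 (mod 3).
    Reduce coefficients mod 3: 2·t ≡ 0 (mod 3).
    The inverse of 2 mod 3 is 2 (since 2·2 = 4 = 1·3 + 1), so t ≡ 2·0 = 0 ≡ 0 (mod 3).
    Then x = 92 + 209·0 = 92, valid modulo lcm(209, 3) = 627: x ≡ 92 (mod 627).
  Combine with x ≡ 0 (mod 13); new modulus lcm = 8151.
    Write x = 92 + 627·t and substitute into x ≡ 0 (mod 13): 627·t ≡ 0 − 92 = -92 (mod 13).
    Reduce coefficients mod 13: 3·t ≡ 12 (mod 13).
    The inverse of 3 mod 13 is 9 (since 3·9 = 27 = 2·13 + 1), so t ≡ 9·12 = 108 ≡ 4 (mod 13).
    Then x = 92 + 627·4 = 2600, valid modulo lcm(627, 13) = 8151: x ≡ 2600 (mod 8151).
Verify against each original: 2600 mod 19 = 16, 2600 mod 11 = 4, 2600 mod 3 = 2, 2600 mod 13 = 0.

x ≡ 2600 (mod 8151).


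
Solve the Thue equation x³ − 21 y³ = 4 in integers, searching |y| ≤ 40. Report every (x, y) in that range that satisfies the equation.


The equation is x³ - 21y³ = 4. For fixed y, x³ = 21·y³ + 4, so a solution requires the RHS to be a perfect cube.
Strategy: iterate y from -40 to 40, compute RHS = 21·y³ + 4, and check whether it is a (positive or negative) perfect cube.
Check small values of y:
  y = 0: RHS = 4 is not a perfect cube.
  y = 1: RHS = 25 is not a perfect cube.
  y = -1: RHS = -17 is not a perfect cube.
  y = 2: RHS = 172 is not a perfect cube.
  y = -2: RHS = -164 is not a perfect cube.
  y = 3: RHS = 571 is not a perfect cube.
  y = -3: RHS = -563 is not a perfect cube.
Continuing the search up to |y| = 40 finds no solutions either.
No (x, y) in the scanned range satisfies the equation.

No integer solutions with |y| ≤ 40.


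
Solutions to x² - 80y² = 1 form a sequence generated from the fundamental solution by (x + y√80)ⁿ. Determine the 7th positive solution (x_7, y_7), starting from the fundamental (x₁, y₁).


Step 1: Find the fundamental solution (x₁, y₁) of x² - 80y² = 1.
  Expand √80 as a continued fraction. a₀ = ⌊√80⌋ = 8; iterate m_{k+1} = d_k·a_k − m_k, d_{k+1} = (80 − m_{k+1}²)/d_k, a_{k+1} = ⌊(a₀ + m_{k+1})/d_{k+1}⌋ (starting m₀ = 0, d₀ = 1), with convergents p_k = a_k·p_{k-1} + p_{k-2}, q_k = a_k·q_{k-1} + q_{k-2} (p₋₁ = 1, q₋₁ = 0):
  k = 0: a₀ = 8; p₀/q₀ = 8/1; p₀² − 80·q₀² = 64 − 80 = -16.
  k = 1: m = 8, d = 16, a = ⌊(8 + 8)/16⌋ = 1; p/q = (1·8 + 1)/(1·1 + 0) = 9/1; p² − 80·q² = 81 − 80 = 1.
  The first convergent with p² − 80·q² = 1 gives the fundamental solution (x₁, y₁) = (9, 1).
Step 2: Apply the recurrence (x_{n+1}, y_{n+1}) = (x₁x_n + 80y₁y_n, x₁y_n + y₁x_n) repeatedly.
  From (x_1, y_1) = (9, 1): x_2 = 9·9 + 80·1·1 = 161; y_2 = 9·1 + 1·9 = 18.
  From (x_2, y_2) = (161, 18): x_3 = 9·161 + 80·1·18 = 2889; y_3 = 9·18 + 1·161 = 323.
  From (x_3, y_3) = (2889, 323): x_4 = 9·2889 + 80·1·323 = 51841; y_4 = 9·323 + 1·2889 = 5796.
  From (x_4, y_4) = (51841, 5796): x_5 = 9·51841 + 80·1·5796 = 930249; y_5 = 9·5796 + 1·51841 = 104005.
  From (x_5, y_5) = (930249, 104005): x_6 = 9·930249 + 80·1·104005 = 16692641; y_6 = 9·104005 + 1·930249 = 1866294.
  From (x_6, y_6) = (16692641, 1866294): x_7 = 9·16692641 + 80·1·1866294 = 299537289; y_7 = 9·1866294 + 1·16692641 = 33489287.
Step 3: Verify x_7² - 80·y_7² = 89722587501469521 - 89722587501469520 = 1 (should be 1). ✓

(x_1, y_1) = (9, 1); (x_7, y_7) = (299537289, 33489287).


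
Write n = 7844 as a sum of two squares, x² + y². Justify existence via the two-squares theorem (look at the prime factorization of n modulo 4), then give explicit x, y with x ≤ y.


Step 1: Factor n = 7844 = 2^2 · 37 · 53.
Step 2: Check the mod-4 condition on each prime factor: 2 = 2 (special); 37 ≡ 1 (mod 4), exponent 1; 53 ≡ 1 (mod 4), exponent 1.
All primes ≡ 3 (mod 4) appear to even exponent (or don't appear), so by the two-squares theorem n IS expressible as a sum of two squares.
Step 3: Build a representation. Group n = k² · m with k = 2 and m = 37 · 53 = 1961 (a product of primes ≡ 1 (mod 4)); a representation of m scales to one of n via (k·x)² + (k·y)² = k²(x² + y²). Each prime p ≡ 1 (mod 4) is itself a sum of two squares; find a² by testing p − a² for a perfect square:
  37: 37 − 1² = 36 = 6² ⇒ 37 = 1² + 6².
  53: 53 − 1² = 52, 53 − 2² = 49 = 7² ⇒ 53 = 2² + 7².
  Combine using the Brahmagupta–Fibonacci identity (a² + b²)(c² + d²) = (ac − bd)² + (ad + bc)² = (ac + bd)² + (ad − bc)²:
  37 · 53 = 1961: from (1² + 6²)(2² + 7²), take (1·2 − 6·7, 1·7 + 6·2) = (2 − 42, 7 + 12) = (-40, 19); dropping signs (only squares matter) gives (40, 19); check 40² + 19² = 1600 + 361 = 1961 ✓.
  Scale by k = 2: (2·40, 2·19) = (80, 38).
Step 4: Order so x ≤ y and verify: 38² + 80² = 1444 + 6400 = 7844 = n. ✓

n = 7844 = 38² + 80² (one valid representation with x ≤ y).


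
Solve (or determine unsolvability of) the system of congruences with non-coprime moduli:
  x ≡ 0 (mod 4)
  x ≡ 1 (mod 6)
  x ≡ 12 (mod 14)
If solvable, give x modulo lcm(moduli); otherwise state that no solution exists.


Moduli 4, 6, 14 are not pairwise coprime, so CRT works modulo lcm(m_i) when all pairwise compatibility conditions hold.
Pairwise compatibility: gcd(m_i, m_j) must divide a_i - a_j for every pair.
Merge one congruence at a time:
  Start: x ≡ 0 (mod 4).
  Combine with x ≡ 1 (mod 6): gcd(4, 6) = 2, and 1 - 0 = 1 is NOT divisible by 2.
    ⇒ system is inconsistent (no integer solution).

No solution (the system is inconsistent).


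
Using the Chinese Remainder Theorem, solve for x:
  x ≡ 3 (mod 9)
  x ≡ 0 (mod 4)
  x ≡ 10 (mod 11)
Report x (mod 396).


Moduli 9, 4, 11 are pairwise coprime; by CRT there is a unique solution modulo M = 9 · 4 · 11 = 396.
Solve pairwise, accumulating the modulus:
  Start with x ≡ 3 (mod 9).
  Combine with x ≡ 0 (mod 4): since gcd(9, 4) = 1, we get a unique residue mod 36.
    Write x = 3 + 9·t and substitute into x ≡ 0 (mod 4): 9·t ≡ 0 − 3 = -3 (mod 4).
    Reduce coefficients mod 4: 1·t ≡ 1 (mod 4).
    So t ≡ 1 (mod 4).
    Then x = 3 + 9·1 = 12, valid modulo lcm(9, 4) = 36: x ≡ 12 (mod 36).
  Combine with x ≡ 10 (mod 11): since gcd(36, 11) = 1, we get a unique residue mod 396.
    Write x = 12 + 36·t and substitute into x ≡ 10 (mod 11): 36·t ≡ 10 − 12 = -2 (mod 11).
    Reduce coefficients mod 11: 3·t ≡ 9 (mod 11).
    The inverse of 3 mod 11 is 4 (since 3·4 = 12 = 1·11 + 1), so t ≡ 4·9 = 36 ≡ 3 (mod 11).
    Then x = 12 + 36·3 = 120, valid modulo lcm(36, 11) = 396: x ≡ 120 (mod 396).
Verify: 120 mod 9 = 3 ✓, 120 mod 4 = 0 ✓, 120 mod 11 = 10 ✓.

x ≡ 120 (mod 396).


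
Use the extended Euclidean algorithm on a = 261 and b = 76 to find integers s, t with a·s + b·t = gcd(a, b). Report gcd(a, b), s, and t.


Euclidean algorithm on (261, 76) — divide until remainder is 0:
  261 = 3 · 76 + 33
  76 = 2 · 33 + 10
  33 = 3 · 10 + 3
  10 = 3 · 3 + 1
  3 = 3 · 1 + 0
gcd(261, 76) = 1.
Track Bezout coefficients alongside the remainders: start with r₀ = 261 = a·1 + b·0 (s = 1, t = 0) and r₁ = 76 = a·0 + b·1 (s = 0, t = 1); each new remainder r_{k+1} = r_{k-1} − q_k·r_k inherits s_{k+1} = s_{k-1} − q_k·s_k, t_{k+1} = t_{k-1} − q_k·t_k, so r_k = a·s_k + b·t_k at every step:
  q = 3: r = 33, s = 1 − 3·0 = 1, t = 0 − 3·1 = -3  (check: 261·1 + 76·(-3) = 33)
  q = 2: r = 10, s = 0 − 2·1 = -2, t = 1 − 2·(-3) = 7  (check: 261·(-2) + 76·7 = 10)
  q = 3: r = 3, s = 1 − 3·(-2) = 7, t = -3 − 3·7 = -24  (check: 261·7 + 76·(-24) = 3)
  q = 3: r = 1, s = -2 − 3·7 = -23, t = 7 − 3·(-24) = 79  (check: 261·(-23) + 76·79 = 1)
The row with r = 1 (the gcd) gives the Bezout coefficients s = -23, t = 79.
Result: 261 · (-23) + 76 · (79) = 1.

gcd(261, 76) = 1; s = -23, t = 79 (check: 261·(-23) + 76·79 = 1).


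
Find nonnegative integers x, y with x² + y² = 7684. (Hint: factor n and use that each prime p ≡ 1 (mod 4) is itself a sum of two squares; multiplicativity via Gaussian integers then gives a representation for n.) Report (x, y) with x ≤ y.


Step 1: Factor n = 7684 = 2^2 · 17 · 113.
Step 2: Check the mod-4 condition on each prime factor: 2 = 2 (special); 17 ≡ 1 (mod 4), exponent 1; 113 ≡ 1 (mod 4), exponent 1.
All primes ≡ 3 (mod 4) appear to even exponent (or don't appear), so by the two-squares theorem n IS expressible as a sum of two squares.
Step 3: Build a representation. Group n = k² · m with k = 2 and m = 17 · 113 = 1921 (a product of primes ≡ 1 (mod 4)); a representation of m scales to one of n via (k·x)² + (k·y)² = k²(x² + y²). Each prime p ≡ 1 (mod 4) is itself a sum of two squares; find a² by testing p − a² for a perfect square:
  17: 17 − 1² = 16 = 4² ⇒ 17 = 1² + 4².
  113: 113 − 1² = 112, 113 − 2² = 109, 113 − 3² = 104, 113 − 4² = 97, 113 − 5² = 88, 113 − 6² = 77, 113 − 7² = 64 = 8² ⇒ 113 = 7² + 8².
  Combine using the Brahmagupta–Fibonacci identity (a² + b²)(c² + d²) = (ac − bd)² + (ad + bc)² = (ac + bd)² + (ad − bc)²:
  17 · 113 = 1921: from (1² + 4²)(7² + 8²), take (1·7 − 4·8, 1·8 + 4·7) = (7 − 32, 8 + 28) = (-25, 36); dropping signs (only squares matter) gives (25, 36); check 25² + 36² = 625 + 1296 = 1921 ✓.
  Scale by k = 2: (2·25, 2·36) = (50, 72).
Step 4: Order so x ≤ y and verify: 50² + 72² = 2500 + 5184 = 7684 = n. ✓

n = 7684 = 50² + 72² (one valid representation with x ≤ y).


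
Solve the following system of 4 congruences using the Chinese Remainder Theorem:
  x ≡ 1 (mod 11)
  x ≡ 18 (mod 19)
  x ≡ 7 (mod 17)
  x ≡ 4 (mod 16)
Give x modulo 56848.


Product of moduli M = 11 · 19 · 17 · 16 = 56848.
Merge one congruence at a time:
  Start: x ≡ 1 (mod 11).
  Combine with x ≡ 18 (mod 19); new modulus lcm = 209.
    Write x = 1 + 11·t and substitute into x ≡ 18 (mod 19): 11·t ≡ 18 − 1 = 17 (mod 19).
    The inverse of 11 mod 19 is 7 (since 11·7 = 77 = 4·19 + 1), so t ≡ 7·17 = 119 ≡ 5 (mod 19).
    Then x = 1 + 11·5 = 56, valid modulo lcm(11, 19) = 209: x ≡ 56 (mod 209).
  Combine with x ≡ 7 (mod 17); new modulus lcm = 3553.
    Write x = 56 + 209·t and substitute into x ≡ 7 (mod 17): 209·t ≡ 7 − 56 = -49 (mod 17).
    Reduce coefficients mod 17: 5·t ≡ 2 (mod 17).
    The inverse of 5 mod 17 is 7 (since 5·7 = 35 = 2·17 + 1), so t ≡ 7·2 = 14 ≡ 14 (mod 17).
    Then x = 56 + 209·14 = 2982, valid modulo lcm(209, 17) = 3553: x ≡ 2982 (mod 3553).
  Combine with x ≡ 4 (mod 16); new modulus lcm = 56848.
    Write x = 2982 + 3553·t and substitute into x ≡ 4 (mod 16): 3553·t ≡ 4 − 2982 = -2978 (mod 16).
    Reduce coefficients mod 16: 1·t ≡ 14 (mod 16).
    So t ≡ 14 (mod 16).
    Then x = 2982 + 3553·14 = 52724, valid modulo lcm(3553, 16) = 56848: x ≡ 52724 (mod 56848).
Verify against each original: 52724 mod 11 = 1, 52724 mod 19 = 18, 52724 mod 17 = 7, 52724 mod 16 = 4.

x ≡ 52724 (mod 56848).


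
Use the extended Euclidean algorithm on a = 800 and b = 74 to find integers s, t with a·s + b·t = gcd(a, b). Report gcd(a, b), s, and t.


Euclidean algorithm on (800, 74) — divide until remainder is 0:
  800 = 10 · 74 + 60
  74 = 1 · 60 + 14
  60 = 4 · 14 + 4
  14 = 3 · 4 + 2
  4 = 2 · 2 + 0
gcd(800, 74) = 2.
Track Bezout coefficients alongside the remainders: start with r₀ = 800 = a·1 + b·0 (s = 1, t = 0) and r₁ = 74 = a·0 + b·1 (s = 0, t = 1); each new remainder r_{k+1} = r_{k-1} − q_k·r_k inherits s_{k+1} = s_{k-1} − q_k·s_k, t_{k+1} = t_{k-1} − q_k·t_k, so r_k = a·s_k + b·t_k at every step:
  q = 10: r = 60, s = 1 − 10·0 = 1, t = 0 − 10·1 = -10  (check: 800·1 + 74·(-10) = 60)
  q = 1: r = 14, s = 0 − 1·1 = -1, t = 1 − 1·(-10) = 11  (check: 800·(-1) + 74·11 = 14)
  q = 4: r = 4, s = 1 − 4·(-1) = 5, t = -10 − 4·11 = -54  (check: 800·5 + 74·(-54) = 4)
  q = 3: r = 2, s = -1 − 3·5 = -16, t = 11 − 3·(-54) = 173  (check: 800·(-16) + 74·173 = 2)
The row with r = 2 (the gcd) gives the Bezout coefficients s = -16, t = 173.
Result: 800 · (-16) + 74 · (173) = 2.

gcd(800, 74) = 2; s = -16, t = 173 (check: 800·(-16) + 74·173 = 2).


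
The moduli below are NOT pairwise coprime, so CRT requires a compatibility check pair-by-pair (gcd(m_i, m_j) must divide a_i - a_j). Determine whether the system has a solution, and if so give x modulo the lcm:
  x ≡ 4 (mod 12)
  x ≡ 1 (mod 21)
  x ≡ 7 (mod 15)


Moduli 12, 21, 15 are not pairwise coprime, so CRT works modulo lcm(m_i) when all pairwise compatibility conditions hold.
Pairwise compatibility: gcd(m_i, m_j) must divide a_i - a_j for every pair.
Merge one congruence at a time:
  Start: x ≡ 4 (mod 12).
  Combine with x ≡ 1 (mod 21): gcd(12, 21) = 3; 1 - 4 = -3, which IS divisible by 3, so compatible.
    Write x = 4 + 12·t and substitute into x ≡ 1 (mod 21): 12·t ≡ 1 − 4 = -3 (mod 21).
    Divide the congruence (and modulus) by g = 3: 4·t ≡ -1 (mod 7).
    Reduce coefficients mod 7: 4·t ≡ 6 (mod 7).
    The inverse of 4 mod 7 is 2 (since 4·2 = 8 = 1·7 + 1), so t ≡ 2·6 = 12 ≡ 5 (mod 7).
    Then x = 4 + 12·5 = 64, valid modulo lcm(12, 21) = 84: x ≡ 64 (mod 84).
  Combine with x ≡ 7 (mod 15): gcd(84, 15) = 3; 7 - 64 = -57, which IS divisible by 3, so compatible.
    Write x = 64 + 84·t and substitute into x ≡ 7 (mod 15): 84·t ≡ 7 − 64 = -57 (mod 15).
    Divide the congruence (and modulus) by g = 3: 28·t ≡ -19 (mod 5).
    Reduce coefficients mod 5: 3·t ≡ 1 (mod 5).
    The inverse of 3 mod 5 is 2 (since 3·2 = 6 = 1·5 + 1), so t ≡ 2·1 = 2 ≡ 2 (mod 5).
    Then x = 64 + 84·2 = 232, valid modulo lcm(84, 15) = 420: x ≡ 232 (mod 420).
Verify: 232 mod 12 = 4, 232 mod 21 = 1, 232 mod 15 = 7.

x ≡ 232 (mod 420).


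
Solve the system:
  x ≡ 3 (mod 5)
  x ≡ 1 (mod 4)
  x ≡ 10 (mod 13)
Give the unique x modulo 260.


Moduli 5, 4, 13 are pairwise coprime; by CRT there is a unique solution modulo M = 5 · 4 · 13 = 260.
Solve pairwise, accumulating the modulus:
  Start with x ≡ 3 (mod 5).
  Combine with x ≡ 1 (mod 4): since gcd(5, 4) = 1, we get a unique residue mod 20.
    Write x = 3 + 5·t and substitute into x ≡ 1 (mod 4): 5·t ≡ 1 − 3 = -2 (mod 4).
    Reduce coefficients mod 4: 1·t ≡ 2 (mod 4).
    So t ≡ 2 (mod 4).
    Then x = 3 + 5·2 = 13, valid modulo lcm(5, 4) = 20: x ≡ 13 (mod 20).
  Combine with x ≡ 10 (mod 13): since gcd(20, 13) = 1, we get a unique residue mod 260.
    Write x = 13 + 20·t and substitute into x ≡ 10 (mod 13): 20·t ≡ 10 − 13 = -3 (mod 13).
    Reduce coefficients mod 13: 7·t ≡ 10 (mod 13).
    The inverse of 7 mod 13 is 2 (since 7·2 = 14 = 1·13 + 1), so t ≡ 2·10 = 20 ≡ 7 (mod 13).
    Then x = 13 + 20·7 = 153, valid modulo lcm(20, 13) = 260: x ≡ 153 (mod 260).
Verify: 153 mod 5 = 3 ✓, 153 mod 4 = 1 ✓, 153 mod 13 = 10 ✓.

x ≡ 153 (mod 260).
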